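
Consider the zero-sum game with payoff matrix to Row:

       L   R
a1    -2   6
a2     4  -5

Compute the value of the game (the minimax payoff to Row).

Row minima: a1 → -2, a2 → -5; maximin = -2.
Column maxima: L → 4, R → 6; minimax = 4.
-2 ≠ 4, so there is no saddle point; optimal play is mixed.
Let Row play a1 with probability p. Expected payoff against L: (-2)p + 4(1−p) = −6p + 4; against R: 6p + (-5)(1−p) = 11p − 5.
Setting these equal: −6p + 4 = 11p − 5 ⇒ −17p = -9 ⇒ p = 9/17, and the value is (-6)·(9/17) + 4 = 14/17.
For Column: with q = P(L), equating a1's and a2's payoffs gives −8q + 6 = 9q − 5 ⇒ q = 11/17.

14/17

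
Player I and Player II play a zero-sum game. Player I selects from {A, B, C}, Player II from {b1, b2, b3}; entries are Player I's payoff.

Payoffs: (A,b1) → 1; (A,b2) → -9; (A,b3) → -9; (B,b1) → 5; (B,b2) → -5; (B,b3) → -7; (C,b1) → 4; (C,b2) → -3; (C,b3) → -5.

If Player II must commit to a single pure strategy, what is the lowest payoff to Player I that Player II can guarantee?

-5

Column maxima: b1 → 5, b2 → -3, b3 → -5.
The smallest of these is -5.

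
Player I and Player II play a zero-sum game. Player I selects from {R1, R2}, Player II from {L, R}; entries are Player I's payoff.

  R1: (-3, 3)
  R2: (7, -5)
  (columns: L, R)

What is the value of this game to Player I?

Row minima: R1 → -3, R2 → -5; maximin = -3.
Column maxima: L → 7, R → 3; minimax = 3.
-3 ≠ 3, so there is no saddle point; optimal play is mixed.
Let Player I play R1 with probability p. Expected payoff against L: (-3)p + 7(1−p) = −10p + 7; against R: 3p + (-5)(1−p) = 8p − 5.
Setting these equal: −10p + 7 = 8p − 5 ⇒ −18p = -12 ⇒ p = 2/3, and the value is (-10)·(2/3) + 7 = 1/3.
For Player II: with q = P(L), equating R1's and R2's payoffs gives −6q + 3 = 12q − 5 ⇒ q = 4/9.

1/3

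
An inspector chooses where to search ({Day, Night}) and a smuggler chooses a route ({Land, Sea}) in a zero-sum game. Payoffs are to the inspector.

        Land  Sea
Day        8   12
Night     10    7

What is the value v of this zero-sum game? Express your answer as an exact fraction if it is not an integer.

Row minima: Day → 8, Night → 7; maximin = 8.
Column maxima: Land → 10, Sea → 12; minimax = 10.
8 ≠ 10, so there is no saddle point; optimal play is mixed.
Let the inspector play Day with probability p. Expected payoff against Land: 8p + 10(1−p) = −2p + 10; against Sea: 12p + 7(1−p) = 5p + 7.
Setting these equal: −2p + 10 = 5p + 7 ⇒ −7p = -3 ⇒ p = 3/7, and the value is (-2)·(3/7) + 10 = 64/7.
For the smuggler: with q = P(Land), equating Day's and Night's payoffs gives −4q + 12 = 3q + 7 ⇒ q = 5/7.

64/7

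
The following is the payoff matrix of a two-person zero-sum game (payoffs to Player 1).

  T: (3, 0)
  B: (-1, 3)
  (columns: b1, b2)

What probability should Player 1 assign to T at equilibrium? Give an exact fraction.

4/7

Row minima: T → 0, B → -1; maximin = 0.
Column maxima: b1 → 3, b2 → 3; minimax = 3.
0 ≠ 3, so there is no saddle point; optimal play is mixed.
Let Player 1 play T with probability p. Expected payoff against b1: 3p + (-1)(1−p) = 4p − 1; against b2: 0p + 3(1−p) = −3p + 3.
Setting these equal: 4p − 1 = −3p + 3 ⇒ 7p = 4 ⇒ p = 4/7, and the value is (4)·(4/7) − 1 = 9/7.
For Player 2: with q = P(b1), equating T's and B's payoffs gives 3q = −4q + 3 ⇒ q = 3/7.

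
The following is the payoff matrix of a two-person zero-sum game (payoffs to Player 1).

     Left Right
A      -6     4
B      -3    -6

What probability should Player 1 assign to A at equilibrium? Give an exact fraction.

Row minima: A → -6, B → -6; maximin = -6.
Column maxima: Left → -3, Right → 4; minimax = -3.
-6 ≠ -3, so there is no saddle point; optimal play is mixed.
Let Player 1 play A with probability p. Expected payoff against Left: (-6)p + (-3)(1−p) = −3p − 3; against Right: 4p + (-6)(1−p) = 10p − 6.
Setting these equal: −3p − 3 = 10p − 6 ⇒ −13p = -3 ⇒ p = 3/13, and the value is (-3)·(3/13) − 3 = -48/13.
For Player 2: with q = P(Left), equating A's and B's payoffs gives −10q + 4 = 3q − 6 ⇒ q = 10/13.

3/13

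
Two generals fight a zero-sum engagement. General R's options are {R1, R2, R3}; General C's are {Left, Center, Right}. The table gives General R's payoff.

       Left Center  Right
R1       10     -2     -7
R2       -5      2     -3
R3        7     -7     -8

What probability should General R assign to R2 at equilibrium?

Row minima: R1 → -7, R2 → -5, R3 → -8; maximin = -5.
Column maxima: Left → 10, Center → 2, Right → -3; minimax = -3.
-5 ≠ -3, so there is no saddle point; optimal play is mixed.
R3 is strictly dominated by R1, so General R never plays it.
Center is strictly dominated by Right (it gives General R strictly more in every row), so General C never plays it.
On the remaining 2×2 (R1, R2 vs Left, Right):
Let General R play R1 with probability p. Expected payoff against Left: 10p + (-5)(1−p) = 15p − 5; against Right: (-7)p + (-3)(1−p) = −4p − 3.
Setting these equal: 15p − 5 = −4p − 3 ⇒ 19p = 2 ⇒ p = 2/19, and the value is (15)·(2/19) − 5 = -65/19.
For General C: with q = P(Left), equating R1's and R2's payoffs gives 17q − 7 = −2q − 3 ⇒ q = 4/19.

17/19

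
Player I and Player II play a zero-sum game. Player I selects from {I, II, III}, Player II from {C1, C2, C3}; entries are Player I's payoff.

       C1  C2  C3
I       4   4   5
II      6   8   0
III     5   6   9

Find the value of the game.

27/5

Row minima: I → 4, II → 0, III → 5; maximin = 5.
Column maxima: C1 → 6, C2 → 8, C3 → 9; minimax = 6.
5 ≠ 6, so there is no saddle point; optimal play is mixed.
I is strictly dominated by III, so Player I never plays it.
With I eliminated, C2 is strictly dominated by C1 (it gives Player I strictly more in every remaining row), so Player II never plays it.
On the remaining 2×2 (II, III vs C1, C3):
Let Player I play II with probability p. Expected payoff against C1: 6p + 5(1−p) = p + 5; against C3: 0p + 9(1−p) = −9p + 9.
Setting these equal: p + 5 = −9p + 9 ⇒ 10p = 4 ⇒ p = 2/5, and the value is (1)·(2/5) + 5 = 27/5.
For Player II: with q = P(C1), equating II's and III's payoffs gives 6q = −4q + 9 ⇒ q = 9/10.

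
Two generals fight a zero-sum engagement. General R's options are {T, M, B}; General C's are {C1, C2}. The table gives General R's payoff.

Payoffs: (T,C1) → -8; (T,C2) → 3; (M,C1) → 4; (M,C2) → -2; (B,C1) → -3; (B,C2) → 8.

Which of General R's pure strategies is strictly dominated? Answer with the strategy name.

B gives a strictly higher payoff than T against every column: -3 > -8, 8 > 3.
So T is strictly dominated and General R never plays it.

T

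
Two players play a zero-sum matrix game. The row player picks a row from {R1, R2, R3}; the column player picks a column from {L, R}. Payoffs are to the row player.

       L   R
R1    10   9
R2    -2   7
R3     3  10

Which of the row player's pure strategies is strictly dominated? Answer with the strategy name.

R1 gives a strictly higher payoff than R2 against every column: 10 > -2, 9 > 7.
So R2 is strictly dominated and the row player never plays it.

R2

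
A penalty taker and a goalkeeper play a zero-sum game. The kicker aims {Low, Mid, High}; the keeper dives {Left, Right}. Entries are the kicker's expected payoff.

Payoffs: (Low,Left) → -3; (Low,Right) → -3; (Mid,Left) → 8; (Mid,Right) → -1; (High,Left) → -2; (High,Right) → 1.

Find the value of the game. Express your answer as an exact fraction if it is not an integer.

Row minima: Low → -3, Mid → -1, High → -2; maximin = -1.
Column maxima: Left → 8, Right → 1; minimax = 1.
-1 ≠ 1, so there is no saddle point; optimal play is mixed.
Low is strictly dominated by Mid, so the kicker never plays it.
On the remaining 2×2 (Mid, High vs Left, Right):
Let the kicker play Mid with probability p. Expected payoff against Left: 8p + (-2)(1−p) = 10p − 2; against Right: (-1)p + 1(1−p) = −2p + 1.
Setting these equal: 10p − 2 = −2p + 1 ⇒ 12p = 3 ⇒ p = 1/4, and the value is (10)·(1/4) − 2 = 1/2.
For the keeper: with q = P(Left), equating Mid's and High's payoffs gives 9q − 1 = −3q + 1 ⇒ q = 1/6.

1/2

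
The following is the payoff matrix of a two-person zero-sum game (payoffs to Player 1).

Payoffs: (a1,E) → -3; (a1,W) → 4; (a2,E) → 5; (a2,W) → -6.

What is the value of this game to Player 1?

1/9

Row minima: a1 → -3, a2 → -6; maximin = -3.
Column maxima: E → 5, W → 4; minimax = 4.
-3 ≠ 4, so there is no saddle point; optimal play is mixed.
Let Player 1 play a1 with probability p. Expected payoff against E: (-3)p + 5(1−p) = −8p + 5; against W: 4p + (-6)(1−p) = 10p − 6.
Setting these equal: −8p + 5 = 10p − 6 ⇒ −18p = -11 ⇒ p = 11/18, and the value is (-8)·(11/18) + 5 = 1/9.
For Player 2: with q = P(E), equating a1's and a2's payoffs gives −7q + 4 = 11q − 6 ⇒ q = 5/9.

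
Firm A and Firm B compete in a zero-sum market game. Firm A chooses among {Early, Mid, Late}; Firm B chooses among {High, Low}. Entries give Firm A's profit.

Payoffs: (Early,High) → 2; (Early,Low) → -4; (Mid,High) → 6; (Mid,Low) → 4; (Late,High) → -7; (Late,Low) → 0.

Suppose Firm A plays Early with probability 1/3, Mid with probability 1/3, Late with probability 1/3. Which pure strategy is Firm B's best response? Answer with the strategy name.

If Firm B plays High, Firm A's expected payoff is (1/3)·2 + (1/3)·6 + (1/3)·(-7) = 1/3.
If Firm B plays Low, Firm A's expected payoff is (1/3)·(-4) + (1/3)·4 + (1/3)·0 = 0.
Firm B minimizes Firm A's payoff; the smallest is 0, so the best response is Low.

Low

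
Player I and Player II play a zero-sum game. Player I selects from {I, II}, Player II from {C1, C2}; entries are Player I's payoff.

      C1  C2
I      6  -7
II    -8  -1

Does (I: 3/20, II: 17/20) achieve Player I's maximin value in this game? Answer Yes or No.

No

Against C1 this mix gives (3/20)·6 + (17/20)·(-8) = -59/10.
Against C2 this mix gives (3/20)·(-7) + (17/20)·(-1) = -19/10.
Player II will play C1, holding Player I to -59/10. Shifting weight toward the row that does better against C1 would raise this floor (the equalizing mix achieves -31/10 against both C1 and C2), so the proposed strategy is not optimal.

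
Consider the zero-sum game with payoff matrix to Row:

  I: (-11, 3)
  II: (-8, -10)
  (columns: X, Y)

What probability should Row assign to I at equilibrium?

1/8

Row minima: I → -11, II → -10; maximin = -10.
Column maxima: X → -8, Y → 3; minimax = -8.
-10 ≠ -8, so there is no saddle point; optimal play is mixed.
Let Row play I with probability p. Expected payoff against X: (-11)p + (-8)(1−p) = −3p − 8; against Y: 3p + (-10)(1−p) = 13p − 10.
Setting these equal: −3p − 8 = 13p − 10 ⇒ −16p = -2 ⇒ p = 1/8, and the value is (-3)·(1/8) − 8 = -67/8.
For Column: with q = P(X), equating I's and II's payoffs gives −14q + 3 = 2q − 10 ⇒ q = 13/16.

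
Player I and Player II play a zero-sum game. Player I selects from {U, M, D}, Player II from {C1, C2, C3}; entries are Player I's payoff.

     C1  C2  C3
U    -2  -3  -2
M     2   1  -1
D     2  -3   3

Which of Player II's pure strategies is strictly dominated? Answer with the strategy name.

C2 holds Player I's payoff strictly below C1 in every row: -3 < -2, 1 < 2, -3 < 2.
So C1 is strictly dominated for Player II.

C1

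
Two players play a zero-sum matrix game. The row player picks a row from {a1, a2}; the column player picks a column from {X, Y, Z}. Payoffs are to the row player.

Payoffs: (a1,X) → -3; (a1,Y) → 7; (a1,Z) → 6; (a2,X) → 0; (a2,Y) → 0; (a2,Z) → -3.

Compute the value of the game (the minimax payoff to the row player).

Row minima: a1 → -3, a2 → -3; maximin = -3.
Column maxima: X → 0, Y → 7, Z → 6; minimax = 0.
-3 ≠ 0, so there is no saddle point; optimal play is mixed.
Y is strictly dominated by Z (it gives the row player strictly more in every row), so the column player never plays it.
On the remaining 2×2 (a1, a2 vs X, Z):
Let the row player play a1 with probability p. Expected payoff against X: (-3)p + 0(1−p) = −3p; against Z: 6p + (-3)(1−p) = 9p − 3.
Setting these equal: −3p = 9p − 3 ⇒ −12p = -3 ⇒ p = 1/4, and the value is (-3)·(1/4) = -3/4.
For the column player: with q = P(X), equating a1's and a2's payoffs gives −9q + 6 = 3q − 3 ⇒ q = 3/4.

-3/4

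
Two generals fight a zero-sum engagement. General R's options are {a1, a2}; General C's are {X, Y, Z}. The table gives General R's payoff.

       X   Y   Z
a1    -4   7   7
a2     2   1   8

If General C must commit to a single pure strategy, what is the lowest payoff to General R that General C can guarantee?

Column maxima: X → 2, Y → 7, Z → 8.
The smallest of these is 2.

2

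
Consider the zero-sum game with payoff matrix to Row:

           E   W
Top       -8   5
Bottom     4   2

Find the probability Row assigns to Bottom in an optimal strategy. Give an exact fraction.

Row minima: Top → -8, Bottom → 2; maximin = 2.
Column maxima: E → 4, W → 5; minimax = 4.
2 ≠ 4, so there is no saddle point; optimal play is mixed.
Let Row play Top with probability p. Expected payoff against E: (-8)p + 4(1−p) = −12p + 4; against W: 5p + 2(1−p) = 3p + 2.
Setting these equal: −12p + 4 = 3p + 2 ⇒ −15p = -2 ⇒ p = 2/15, and the value is (-12)·(2/15) + 4 = 12/5.
For Column: with q = P(E), equating Top's and Bottom's payoffs gives −13q + 5 = 2q + 2 ⇒ q = 1/5.

13/15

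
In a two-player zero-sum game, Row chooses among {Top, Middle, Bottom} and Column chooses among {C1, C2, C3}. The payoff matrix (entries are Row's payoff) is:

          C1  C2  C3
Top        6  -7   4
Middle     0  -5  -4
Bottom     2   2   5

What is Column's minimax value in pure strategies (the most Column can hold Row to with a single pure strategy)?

2

Column maxima: C1 → 6, C2 → 2, C3 → 5.
The smallest of these is 2.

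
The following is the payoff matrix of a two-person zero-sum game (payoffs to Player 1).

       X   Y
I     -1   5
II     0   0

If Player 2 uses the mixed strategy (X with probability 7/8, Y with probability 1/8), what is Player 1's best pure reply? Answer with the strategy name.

Expected payoff of I: (7/8)·(-1) + (1/8)·5 = -1/4.
Expected payoff of II: (7/8)·0 + (1/8)·0 = 0.
The largest is 0, so Player 1's best response is II.

II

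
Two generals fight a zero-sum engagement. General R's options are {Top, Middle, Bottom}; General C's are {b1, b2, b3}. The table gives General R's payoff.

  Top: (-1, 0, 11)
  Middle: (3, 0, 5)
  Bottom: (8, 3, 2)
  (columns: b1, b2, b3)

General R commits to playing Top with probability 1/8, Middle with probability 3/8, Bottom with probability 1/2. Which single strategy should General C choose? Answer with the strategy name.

b2

If General C plays b1, General R's expected payoff is (1/8)·(-1) + (3/8)·3 + (1/2)·8 = 5.
If General C plays b2, General R's expected payoff is (1/8)·0 + (3/8)·0 + (1/2)·3 = 3/2.
If General C plays b3, General R's expected payoff is (1/8)·11 + (3/8)·5 + (1/2)·2 = 17/4.
General C minimizes General R's payoff; the smallest is 3/2, so the best response is b2.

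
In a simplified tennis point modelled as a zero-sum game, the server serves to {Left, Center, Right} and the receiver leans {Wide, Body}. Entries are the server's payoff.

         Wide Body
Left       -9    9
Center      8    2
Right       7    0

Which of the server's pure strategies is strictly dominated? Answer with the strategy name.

Right

Center gives a strictly higher payoff than Right against every column: 8 > 7, 2 > 0.
So Right is strictly dominated and the server never plays it.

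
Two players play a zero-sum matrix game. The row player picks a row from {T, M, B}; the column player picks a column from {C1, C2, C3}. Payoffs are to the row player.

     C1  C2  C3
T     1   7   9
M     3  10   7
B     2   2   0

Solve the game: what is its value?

3

Row minima: T → 1, M → 3, B → 0; maximin = 3.
Column maxima: C1 → 3, C2 → 10, C3 → 9; minimax = 3.
Since maximin = minimax = 3, there is a saddle point and the value is 3.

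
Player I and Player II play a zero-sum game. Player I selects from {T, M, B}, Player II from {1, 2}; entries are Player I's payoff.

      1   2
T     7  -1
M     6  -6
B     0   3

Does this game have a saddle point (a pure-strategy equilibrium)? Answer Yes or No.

Row minima: T → -1, M → -6, B → 0; maximin = 0.
Column maxima: 1 → 7, 2 → 3; minimax = 3.
0 ≠ 3, so no pure-strategy equilibrium exists.

No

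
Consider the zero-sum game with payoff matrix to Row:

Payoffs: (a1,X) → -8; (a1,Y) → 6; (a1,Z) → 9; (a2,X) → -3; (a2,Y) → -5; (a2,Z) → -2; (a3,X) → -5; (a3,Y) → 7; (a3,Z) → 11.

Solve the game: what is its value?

Row minima: a1 → -8, a2 → -5, a3 → -5; maximin = -5.
Column maxima: X → -3, Y → 7, Z → 11; minimax = -3.
-5 ≠ -3, so there is no saddle point; optimal play is mixed.
a1 is strictly dominated by a3, so Row never plays it.
Z is strictly dominated by X (it gives Row strictly more in every row), so Column never plays it.
On the remaining 2×2 (a2, a3 vs X, Y):
Let Row play a2 with probability p. Expected payoff against X: (-3)p + (-5)(1−p) = 2p − 5; against Y: (-5)p + 7(1−p) = −12p + 7.
Setting these equal: 2p − 5 = −12p + 7 ⇒ 14p = 12 ⇒ p = 6/7, and the value is (2)·(6/7) − 5 = -23/7.
For Column: with q = P(X), equating a2's and a3's payoffs gives 2q − 5 = −12q + 7 ⇒ q = 6/7.

-23/7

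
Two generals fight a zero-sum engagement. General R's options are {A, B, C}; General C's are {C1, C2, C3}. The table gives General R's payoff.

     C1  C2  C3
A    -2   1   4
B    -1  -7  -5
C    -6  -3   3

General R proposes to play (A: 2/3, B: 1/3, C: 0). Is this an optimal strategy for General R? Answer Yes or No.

Against C1 this mix gives (2/3)·(-2) + (1/3)·(-1) = -5/3.
Against C2 this mix gives (2/3)·1 + (1/3)·(-7) = -5/3.
Against C3 this mix gives (2/3)·4 + (1/3)·(-5) = 1.
All of General C's active replies (C1, C2) yield -5/3, and no column does worse for General R. The mix makes General C indifferent and guarantees -5/3, so it is optimal.

Yes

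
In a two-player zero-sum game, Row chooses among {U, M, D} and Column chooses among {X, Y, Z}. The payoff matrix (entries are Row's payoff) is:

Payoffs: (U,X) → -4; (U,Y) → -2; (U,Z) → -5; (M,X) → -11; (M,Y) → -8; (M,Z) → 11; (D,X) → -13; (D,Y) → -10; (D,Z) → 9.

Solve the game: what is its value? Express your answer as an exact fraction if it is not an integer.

Row minima: U → -5, M → -11, D → -13; maximin = -5.
Column maxima: X → -4, Y → -2, Z → 11; minimax = -4.
-5 ≠ -4, so there is no saddle point; optimal play is mixed.
D is strictly dominated by M, so Row never plays it.
Y is strictly dominated by X (it gives Row strictly more in every row), so Column never plays it.
On the remaining 2×2 (U, M vs X, Z):
Let Row play U with probability p. Expected payoff against X: (-4)p + (-11)(1−p) = 7p − 11; against Z: (-5)p + 11(1−p) = −16p + 11.
Setting these equal: 7p − 11 = −16p + 11 ⇒ 23p = 22 ⇒ p = 22/23, and the value is (7)·(22/23) − 11 = -99/23.
For Column: with q = P(X), equating U's and M's payoffs gives q − 5 = −22q + 11 ⇒ q = 16/23.

-99/23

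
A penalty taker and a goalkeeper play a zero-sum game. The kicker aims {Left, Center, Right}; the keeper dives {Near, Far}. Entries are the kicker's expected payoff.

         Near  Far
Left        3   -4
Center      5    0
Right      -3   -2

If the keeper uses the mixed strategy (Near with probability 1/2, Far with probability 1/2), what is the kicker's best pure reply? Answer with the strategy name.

Expected payoff of Left: (1/2)·3 + (1/2)·(-4) = -1/2.
Expected payoff of Center: (1/2)·5 + (1/2)·0 = 5/2.
Expected payoff of Right: (1/2)·(-3) + (1/2)·(-2) = -5/2.
The largest is 5/2, so the kicker's best response is Center.

Center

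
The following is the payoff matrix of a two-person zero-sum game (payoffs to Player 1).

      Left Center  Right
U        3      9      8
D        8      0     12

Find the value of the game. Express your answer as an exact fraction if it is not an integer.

Row minima: U → 3, D → 0; maximin = 3.
Column maxima: Left → 8, Center → 9, Right → 12; minimax = 8.
3 ≠ 8, so there is no saddle point; optimal play is mixed.
Right is strictly dominated by Left (it gives Player 1 strictly more in every row), so Player 2 never plays it.
On the remaining 2×2 (U, D vs Left, Center):
Let Player 1 play U with probability p. Expected payoff against Left: 3p + 8(1−p) = −5p + 8; against Center: 9p + 0(1−p) = 9p.
Setting these equal: −5p + 8 = 9p ⇒ −14p = -8 ⇒ p = 4/7, and the value is (-5)·(4/7) + 8 = 36/7.
For Player 2: with q = P(Left), equating U's and D's payoffs gives −6q + 9 = 8q ⇒ q = 9/14.

36/7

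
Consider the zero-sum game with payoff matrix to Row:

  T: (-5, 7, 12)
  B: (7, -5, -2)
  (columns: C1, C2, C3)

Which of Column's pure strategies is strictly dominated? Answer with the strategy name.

C3

C2 holds Row's payoff strictly below C3 in every row: 7 < 12, -5 < -2.
So C3 is strictly dominated for Column.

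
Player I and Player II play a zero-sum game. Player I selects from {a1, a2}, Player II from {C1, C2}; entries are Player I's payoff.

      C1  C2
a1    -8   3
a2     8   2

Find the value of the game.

40/17

Row minima: a1 → -8, a2 → 2; maximin = 2.
Column maxima: C1 → 8, C2 → 3; minimax = 3.
2 ≠ 3, so there is no saddle point; optimal play is mixed.
Let Player I play a1 with probability p. Expected payoff against C1: (-8)p + 8(1−p) = −16p + 8; against C2: 3p + 2(1−p) = p + 2.
Setting these equal: −16p + 8 = p + 2 ⇒ −17p = -6 ⇒ p = 6/17, and the value is (-16)·(6/17) + 8 = 40/17.
For Player II: with q = P(C1), equating a1's and a2's payoffs gives −11q + 3 = 6q + 2 ⇒ q = 1/17.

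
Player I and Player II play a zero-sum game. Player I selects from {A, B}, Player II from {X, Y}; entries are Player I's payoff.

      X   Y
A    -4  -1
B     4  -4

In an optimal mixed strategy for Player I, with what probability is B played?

Row minima: A → -4, B → -4; maximin = -4.
Column maxima: X → 4, Y → -1; minimax = -1.
-4 ≠ -1, so there is no saddle point; optimal play is mixed.
Let Player I play A with probability p. Expected payoff against X: (-4)p + 4(1−p) = −8p + 4; against Y: (-1)p + (-4)(1−p) = 3p − 4.
Setting these equal: −8p + 4 = 3p − 4 ⇒ −11p = -8 ⇒ p = 8/11, and the value is (-8)·(8/11) + 4 = -20/11.
For Player II: with q = P(X), equating A's and B's payoffs gives −3q − 1 = 8q − 4 ⇒ q = 3/11.

3/11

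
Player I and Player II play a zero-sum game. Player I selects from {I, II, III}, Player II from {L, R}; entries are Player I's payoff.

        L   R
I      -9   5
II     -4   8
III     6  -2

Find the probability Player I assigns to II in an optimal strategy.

2/5

Row minima: I → -9, II → -4, III → -2; maximin = -2.
Column maxima: L → 6, R → 8; minimax = 6.
-2 ≠ 6, so there is no saddle point; optimal play is mixed.
I is strictly dominated by II, so Player I never plays it.
On the remaining 2×2 (II, III vs L, R):
Let Player I play II with probability p. Expected payoff against L: (-4)p + 6(1−p) = −10p + 6; against R: 8p + (-2)(1−p) = 10p − 2.
Setting these equal: −10p + 6 = 10p − 2 ⇒ −20p = -8 ⇒ p = 2/5, and the value is (-10)·(2/5) + 6 = 2.
For Player II: with q = P(L), equating II's and III's payoffs gives −12q + 8 = 8q − 2 ⇒ q = 1/2.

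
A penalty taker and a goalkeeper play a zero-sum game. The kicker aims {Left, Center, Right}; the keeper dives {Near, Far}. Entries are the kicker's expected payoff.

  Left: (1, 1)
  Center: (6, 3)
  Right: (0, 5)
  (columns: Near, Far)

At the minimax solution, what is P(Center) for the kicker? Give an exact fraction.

Row minima: Left → 1, Center → 3, Right → 0; maximin = 3.
Column maxima: Near → 6, Far → 5; minimax = 5.
3 ≠ 5, so there is no saddle point; optimal play is mixed.
Left is strictly dominated by Center, so the kicker never plays it.
On the remaining 2×2 (Center, Right vs Near, Far):
Let the kicker play Center with probability p. Expected payoff against Near: 6p + 0(1−p) = 6p; against Far: 3p + 5(1−p) = −2p + 5.
Setting these equal: 6p = −2p + 5 ⇒ 8p = 5 ⇒ p = 5/8, and the value is (6)·(5/8) = 15/4.
For the keeper: with q = P(Near), equating Center's and Right's payoffs gives 3q + 3 = −5q + 5 ⇒ q = 1/4.

5/8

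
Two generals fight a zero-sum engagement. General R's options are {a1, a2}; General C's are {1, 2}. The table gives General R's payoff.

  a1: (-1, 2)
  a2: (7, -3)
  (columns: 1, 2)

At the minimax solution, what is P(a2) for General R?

Row minima: a1 → -1, a2 → -3; maximin = -1.
Column maxima: 1 → 7, 2 → 2; minimax = 2.
-1 ≠ 2, so there is no saddle point; optimal play is mixed.
Let General R play a1 with probability p. Expected payoff against 1: (-1)p + 7(1−p) = −8p + 7; against 2: 2p + (-3)(1−p) = 5p − 3.
Setting these equal: −8p + 7 = 5p − 3 ⇒ −13p = -10 ⇒ p = 10/13, and the value is (-8)·(10/13) + 7 = 11/13.
For General C: with q = P(1), equating a1's and a2's payoffs gives −3q + 2 = 10q − 3 ⇒ q = 5/13.

3/13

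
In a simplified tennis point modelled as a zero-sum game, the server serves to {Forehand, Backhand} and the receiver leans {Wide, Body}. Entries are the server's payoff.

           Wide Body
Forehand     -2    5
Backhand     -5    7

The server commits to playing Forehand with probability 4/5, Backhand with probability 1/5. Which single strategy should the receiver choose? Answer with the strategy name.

If the receiver plays Wide, the server's expected payoff is (4/5)·(-2) + (1/5)·(-5) = -13/5.
If the receiver plays Body, the server's expected payoff is (4/5)·5 + (1/5)·7 = 27/5.
The receiver minimizes the server's payoff; the smallest is -13/5, so the best response is Wide.

Wide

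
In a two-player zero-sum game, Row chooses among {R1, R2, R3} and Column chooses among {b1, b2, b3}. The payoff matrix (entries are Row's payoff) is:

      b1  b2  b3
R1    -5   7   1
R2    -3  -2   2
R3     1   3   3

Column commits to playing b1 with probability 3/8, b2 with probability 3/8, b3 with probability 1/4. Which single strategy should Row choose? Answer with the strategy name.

Expected payoff of R1: (3/8)·(-5) + (3/8)·7 + (1/4)·1 = 1.
Expected payoff of R2: (3/8)·(-3) + (3/8)·(-2) + (1/4)·2 = -11/8.
Expected payoff of R3: (3/8)·1 + (3/8)·3 + (1/4)·3 = 9/4.
The largest is 9/4, so Row's best response is R3.

R3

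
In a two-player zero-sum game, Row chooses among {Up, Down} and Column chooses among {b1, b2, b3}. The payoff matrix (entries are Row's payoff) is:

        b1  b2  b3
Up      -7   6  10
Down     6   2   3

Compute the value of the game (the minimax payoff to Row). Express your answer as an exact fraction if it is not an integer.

Row minima: Up → -7, Down → 2; maximin = 2.
Column maxima: b1 → 6, b2 → 6, b3 → 10; minimax = 6.
2 ≠ 6, so there is no saddle point; optimal play is mixed.
b3 is strictly dominated by b2 (it gives Row strictly more in every row), so Column never plays it.
On the remaining 2×2 (Up, Down vs b1, b2):
Let Row play Up with probability p. Expected payoff against b1: (-7)p + 6(1−p) = −13p + 6; against b2: 6p + 2(1−p) = 4p + 2.
Setting these equal: −13p + 6 = 4p + 2 ⇒ −17p = -4 ⇒ p = 4/17, and the value is (-13)·(4/17) + 6 = 50/17.
For Column: with q = P(b1), equating Up's and Down's payoffs gives −13q + 6 = 4q + 2 ⇒ q = 4/17.

50/17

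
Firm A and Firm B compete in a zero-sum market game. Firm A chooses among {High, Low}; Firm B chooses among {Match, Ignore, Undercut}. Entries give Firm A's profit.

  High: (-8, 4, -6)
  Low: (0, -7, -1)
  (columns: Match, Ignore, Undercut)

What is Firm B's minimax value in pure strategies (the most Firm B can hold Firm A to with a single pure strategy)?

-1

Column maxima: Match → 0, Ignore → 4, Undercut → -1.
The smallest of these is -1.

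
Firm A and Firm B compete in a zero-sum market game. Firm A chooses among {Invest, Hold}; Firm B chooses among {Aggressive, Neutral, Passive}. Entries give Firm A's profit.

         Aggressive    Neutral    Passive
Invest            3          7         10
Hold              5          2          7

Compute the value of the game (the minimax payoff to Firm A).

29/7

Row minima: Invest → 3, Hold → 2; maximin = 3.
Column maxima: Aggressive → 5, Neutral → 7, Passive → 10; minimax = 5.
3 ≠ 5, so there is no saddle point; optimal play is mixed.
Passive is strictly dominated by Aggressive (it gives Firm A strictly more in every row), so Firm B never plays it.
On the remaining 2×2 (Invest, Hold vs Aggressive, Neutral):
Let Firm A play Invest with probability p. Expected payoff against Aggressive: 3p + 5(1−p) = −2p + 5; against Neutral: 7p + 2(1−p) = 5p + 2.
Setting these equal: −2p + 5 = 5p + 2 ⇒ −7p = -3 ⇒ p = 3/7, and the value is (-2)·(3/7) + 5 = 29/7.
For Firm B: with q = P(Aggressive), equating Invest's and Hold's payoffs gives −4q + 7 = 3q + 2 ⇒ q = 5/7.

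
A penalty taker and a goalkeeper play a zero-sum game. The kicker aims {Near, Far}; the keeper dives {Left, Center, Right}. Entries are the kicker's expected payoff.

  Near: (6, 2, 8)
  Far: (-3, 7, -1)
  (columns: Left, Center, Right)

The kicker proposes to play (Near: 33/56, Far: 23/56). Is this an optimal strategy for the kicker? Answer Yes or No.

No

Against Left this mix gives (33/56)·6 + (23/56)·(-3) = 129/56.
Against Center this mix gives (33/56)·2 + (23/56)·7 = 227/56.
Against Right this mix gives (33/56)·8 + (23/56)·(-1) = 241/56.
The keeper will play Left, holding the kicker to 129/56. Shifting weight toward the row that does better against Left would raise this floor (the equalizing mix achieves 24/7 against both Left and Center), so the proposed strategy is not optimal.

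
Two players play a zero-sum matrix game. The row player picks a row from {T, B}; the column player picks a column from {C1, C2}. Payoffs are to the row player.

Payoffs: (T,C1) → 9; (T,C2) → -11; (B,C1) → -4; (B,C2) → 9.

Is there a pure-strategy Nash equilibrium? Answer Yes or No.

Row minima: T → -11, B → -4; maximin = -4.
Column maxima: C1 → 9, C2 → 9; minimax = 9.
-4 ≠ 9, so no pure-strategy equilibrium exists.

No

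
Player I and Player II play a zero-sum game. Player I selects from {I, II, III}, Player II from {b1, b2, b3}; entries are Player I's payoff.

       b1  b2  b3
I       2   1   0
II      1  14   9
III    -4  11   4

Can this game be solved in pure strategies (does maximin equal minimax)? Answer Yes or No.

No

Row minima: I → 0, II → 1, III → -4; maximin = 1.
Column maxima: b1 → 2, b2 → 14, b3 → 9; minimax = 2.
1 ≠ 2, so no pure-strategy equilibrium exists.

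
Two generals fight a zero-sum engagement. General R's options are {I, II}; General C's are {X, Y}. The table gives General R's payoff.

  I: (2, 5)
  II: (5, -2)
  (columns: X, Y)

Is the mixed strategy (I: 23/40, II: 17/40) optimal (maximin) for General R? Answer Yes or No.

No

Against X this mix gives (23/40)·2 + (17/40)·5 = 131/40.
Against Y this mix gives (23/40)·5 + (17/40)·(-2) = 81/40.
General C will play Y, holding General R to 81/40. Shifting weight toward the row that does better against Y would raise this floor (the equalizing mix achieves 29/10 against both Y and X), so the proposed strategy is not optimal.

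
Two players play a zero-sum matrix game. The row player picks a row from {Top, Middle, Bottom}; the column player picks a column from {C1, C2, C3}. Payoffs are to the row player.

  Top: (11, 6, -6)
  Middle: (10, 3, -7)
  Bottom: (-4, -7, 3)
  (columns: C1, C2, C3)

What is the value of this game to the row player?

-12/11

Row minima: Top → -6, Middle → -7, Bottom → -7; maximin = -6.
Column maxima: C1 → 11, C2 → 6, C3 → 3; minimax = 3.
-6 ≠ 3, so there is no saddle point; optimal play is mixed.
Middle is strictly dominated by Top, so the row player never plays it.
C1 is strictly dominated by C2 (it gives the row player strictly more in every row), so the column player never plays it.
On the remaining 2×2 (Top, Bottom vs C2, C3):
Let the row player play Top with probability p. Expected payoff against C2: 6p + (-7)(1−p) = 13p − 7; against C3: (-6)p + 3(1−p) = −9p + 3.
Setting these equal: 13p − 7 = −9p + 3 ⇒ 22p = 10 ⇒ p = 5/11, and the value is (13)·(5/11) − 7 = -12/11.
For the column player: with q = P(C2), equating Top's and Bottom's payoffs gives 12q − 6 = −10q + 3 ⇒ q = 9/22.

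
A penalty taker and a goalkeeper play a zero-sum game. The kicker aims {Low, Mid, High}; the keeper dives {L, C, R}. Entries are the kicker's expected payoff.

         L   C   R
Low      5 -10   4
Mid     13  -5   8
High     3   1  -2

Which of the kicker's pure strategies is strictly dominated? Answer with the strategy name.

Mid gives a strictly higher payoff than Low against every column: 13 > 5, -5 > -10, 8 > 4.
So Low is strictly dominated and the kicker never plays it.

Low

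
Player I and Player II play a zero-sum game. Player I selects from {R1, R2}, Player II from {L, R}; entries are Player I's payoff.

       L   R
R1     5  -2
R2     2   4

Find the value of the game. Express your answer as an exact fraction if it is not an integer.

Row minima: R1 → -2, R2 → 2; maximin = 2.
Column maxima: L → 5, R → 4; minimax = 4.
2 ≠ 4, so there is no saddle point; optimal play is mixed.
Let Player I play R1 with probability p. Expected payoff against L: 5p + 2(1−p) = 3p + 2; against R: (-2)p + 4(1−p) = −6p + 4.
Setting these equal: 3p + 2 = −6p + 4 ⇒ 9p = 2 ⇒ p = 2/9, and the value is (3)·(2/9) + 2 = 8/3.
For Player II: with q = P(L), equating R1's and R2's payoffs gives 7q − 2 = −2q + 4 ⇒ q = 2/3.

8/3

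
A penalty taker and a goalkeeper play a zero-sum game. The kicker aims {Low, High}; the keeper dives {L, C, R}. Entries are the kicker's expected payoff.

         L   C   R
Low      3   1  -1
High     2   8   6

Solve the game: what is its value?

Row minima: Low → -1, High → 2; maximin = 2.
Column maxima: L → 3, C → 8, R → 6; minimax = 3.
2 ≠ 3, so there is no saddle point; optimal play is mixed.
C is strictly dominated by R (it gives the kicker strictly more in every row), so the keeper never plays it.
On the remaining 2×2 (Low, High vs L, R):
Let the kicker play Low with probability p. Expected payoff against L: 3p + 2(1−p) = p + 2; against R: (-1)p + 6(1−p) = −7p + 6.
Setting these equal: p + 2 = −7p + 6 ⇒ 8p = 4 ⇒ p = 1/2, and the value is (1)·(1/2) + 2 = 5/2.
For the keeper: with q = P(L), equating Low's and High's payoffs gives 4q − 1 = −4q + 6 ⇒ q = 7/8.

5/2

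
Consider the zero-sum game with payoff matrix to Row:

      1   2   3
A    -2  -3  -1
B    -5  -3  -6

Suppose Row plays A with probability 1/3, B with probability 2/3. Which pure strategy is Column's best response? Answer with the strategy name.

If Column plays 1, Row's expected payoff is (1/3)·(-2) + (2/3)·(-5) = -4.
If Column plays 2, Row's expected payoff is (1/3)·(-3) + (2/3)·(-3) = -3.
If Column plays 3, Row's expected payoff is (1/3)·(-1) + (2/3)·(-6) = -13/3.
Column minimizes Row's payoff; the smallest is -13/3, so the best response is 3.

3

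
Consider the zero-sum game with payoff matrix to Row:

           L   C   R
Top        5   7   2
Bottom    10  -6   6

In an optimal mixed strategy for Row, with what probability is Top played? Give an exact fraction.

Row minima: Top → 2, Bottom → -6; maximin = 2.
Column maxima: L → 10, C → 7, R → 6; minimax = 6.
2 ≠ 6, so there is no saddle point; optimal play is mixed.
L is strictly dominated by R (it gives Row strictly more in every row), so Column never plays it.
On the remaining 2×2 (Top, Bottom vs C, R):
Let Row play Top with probability p. Expected payoff against C: 7p + (-6)(1−p) = 13p − 6; against R: 2p + 6(1−p) = −4p + 6.
Setting these equal: 13p − 6 = −4p + 6 ⇒ 17p = 12 ⇒ p = 12/17, and the value is (13)·(12/17) − 6 = 54/17.
For Column: with q = P(C), equating Top's and Bottom's payoffs gives 5q + 2 = −12q + 6 ⇒ q = 4/17.

12/17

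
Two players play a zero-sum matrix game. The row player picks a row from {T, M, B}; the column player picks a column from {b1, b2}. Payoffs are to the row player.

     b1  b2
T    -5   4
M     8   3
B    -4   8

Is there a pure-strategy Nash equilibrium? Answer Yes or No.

No

Row minima: T → -5, M → 3, B → -4; maximin = 3.
Column maxima: b1 → 8, b2 → 8; minimax = 8.
3 ≠ 8, so no pure-strategy equilibrium exists.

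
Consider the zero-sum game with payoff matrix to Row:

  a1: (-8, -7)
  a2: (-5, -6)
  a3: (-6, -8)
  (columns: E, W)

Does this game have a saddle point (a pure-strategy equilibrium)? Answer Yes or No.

Row minima: a1 → -8, a2 → -6, a3 → -8; maximin = -6.
Column maxima: E → -5, W → -6; minimax = -6.
maximin = minimax = -6, so a saddle point exists.

Yes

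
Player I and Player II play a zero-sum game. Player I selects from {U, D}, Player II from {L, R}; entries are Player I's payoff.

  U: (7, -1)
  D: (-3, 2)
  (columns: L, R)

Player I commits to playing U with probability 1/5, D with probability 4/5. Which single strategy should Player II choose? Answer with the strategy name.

If Player II plays L, Player I's expected payoff is (1/5)·7 + (4/5)·(-3) = -1.
If Player II plays R, Player I's expected payoff is (1/5)·(-1) + (4/5)·2 = 7/5.
Player II minimizes Player I's payoff; the smallest is -1, so the best response is L.

L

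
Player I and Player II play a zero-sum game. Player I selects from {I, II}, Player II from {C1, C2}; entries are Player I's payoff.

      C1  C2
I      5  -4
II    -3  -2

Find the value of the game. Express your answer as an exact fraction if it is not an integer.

Row minima: I → -4, II → -3; maximin = -3.
Column maxima: C1 → 5, C2 → -2; minimax = -2.
-3 ≠ -2, so there is no saddle point; optimal play is mixed.
Let Player I play I with probability p. Expected payoff against C1: 5p + (-3)(1−p) = 8p − 3; against C2: (-4)p + (-2)(1−p) = −2p − 2.
Setting these equal: 8p − 3 = −2p − 2 ⇒ 10p = 1 ⇒ p = 1/10, and the value is (8)·(1/10) − 3 = -11/5.
For Player II: with q = P(C1), equating I's and II's payoffs gives 9q − 4 = −q − 2 ⇒ q = 1/5.

-11/5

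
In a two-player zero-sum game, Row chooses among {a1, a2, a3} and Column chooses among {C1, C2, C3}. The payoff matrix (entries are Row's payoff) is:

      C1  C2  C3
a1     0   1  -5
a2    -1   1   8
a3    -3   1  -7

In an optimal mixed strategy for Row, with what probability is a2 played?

Row minima: a1 → -5, a2 → -1, a3 → -7; maximin = -1.
Column maxima: C1 → 0, C2 → 1, C3 → 8; minimax = 0.
-1 ≠ 0, so there is no saddle point; optimal play is mixed.
C2 is strictly dominated by C1 (it gives Row strictly more in every row), so Column never plays it.
With C2 eliminated, a3 is strictly dominated by a1 (a1 gives Row strictly more in every remaining column), so Row never plays it.
On the remaining 2×2 (a1, a2 vs C1, C3):
Let Row play a1 with probability p. Expected payoff against C1: 0p + (-1)(1−p) = p − 1; against C3: (-5)p + 8(1−p) = −13p + 8.
Setting these equal: p − 1 = −13p + 8 ⇒ 14p = 9 ⇒ p = 9/14, and the value is (1)·(9/14) − 1 = -5/14.
For Column: with q = P(C1), equating a1's and a2's payoffs gives 5q − 5 = −9q + 8 ⇒ q = 13/14.

5/14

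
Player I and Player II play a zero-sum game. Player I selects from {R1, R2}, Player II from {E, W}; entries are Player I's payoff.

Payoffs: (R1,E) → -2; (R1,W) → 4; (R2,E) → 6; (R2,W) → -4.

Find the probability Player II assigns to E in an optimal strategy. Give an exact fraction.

1/2

Row minima: R1 → -2, R2 → -4; maximin = -2.
Column maxima: E → 6, W → 4; minimax = 4.
-2 ≠ 4, so there is no saddle point; optimal play is mixed.
Let Player I play R1 with probability p. Expected payoff against E: (-2)p + 6(1−p) = −8p + 6; against W: 4p + (-4)(1−p) = 8p − 4.
Setting these equal: −8p + 6 = 8p − 4 ⇒ −16p = -10 ⇒ p = 5/8, and the value is (-8)·(5/8) + 6 = 1.
For Player II: with q = P(E), equating R1's and R2's payoffs gives −6q + 4 = 10q − 4 ⇒ q = 1/2.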